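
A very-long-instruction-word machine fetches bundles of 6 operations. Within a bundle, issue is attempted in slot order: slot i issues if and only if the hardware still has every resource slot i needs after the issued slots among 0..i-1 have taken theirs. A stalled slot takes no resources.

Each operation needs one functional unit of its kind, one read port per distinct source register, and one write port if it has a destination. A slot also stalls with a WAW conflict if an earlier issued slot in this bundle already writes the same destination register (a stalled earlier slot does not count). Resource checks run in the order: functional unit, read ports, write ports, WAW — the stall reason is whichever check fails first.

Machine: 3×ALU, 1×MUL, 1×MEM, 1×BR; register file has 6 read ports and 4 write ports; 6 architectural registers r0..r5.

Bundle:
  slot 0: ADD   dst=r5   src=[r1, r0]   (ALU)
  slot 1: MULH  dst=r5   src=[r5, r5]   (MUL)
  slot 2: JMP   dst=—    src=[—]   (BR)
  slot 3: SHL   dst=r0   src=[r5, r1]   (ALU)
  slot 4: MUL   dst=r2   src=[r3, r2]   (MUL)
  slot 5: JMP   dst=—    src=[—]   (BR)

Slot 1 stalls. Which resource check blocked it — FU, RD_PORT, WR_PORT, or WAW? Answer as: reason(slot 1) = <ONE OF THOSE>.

reason(slot 1) = WAW

slot 0 (ALU): ISSUE — free A2,Mu1,Ld1,B1 rp4 wp3
slot 1 (MUL): stall WAW — free A2,Mu1,Ld1,B1 rp4 wp3
slot 2 (BR): ISSUE — free A2,Mu1,Ld1,B0 rp4 wp3
slot 3 (ALU): ISSUE — free A1,Mu1,Ld1,B0 rp2 wp2
slot 4 (MUL): ISSUE — free A1,Mu0,Ld1,B0 rp0 wp1
slot 5 (BR): stall FU — free A1,Mu0,Ld1,B0 rp0 wp1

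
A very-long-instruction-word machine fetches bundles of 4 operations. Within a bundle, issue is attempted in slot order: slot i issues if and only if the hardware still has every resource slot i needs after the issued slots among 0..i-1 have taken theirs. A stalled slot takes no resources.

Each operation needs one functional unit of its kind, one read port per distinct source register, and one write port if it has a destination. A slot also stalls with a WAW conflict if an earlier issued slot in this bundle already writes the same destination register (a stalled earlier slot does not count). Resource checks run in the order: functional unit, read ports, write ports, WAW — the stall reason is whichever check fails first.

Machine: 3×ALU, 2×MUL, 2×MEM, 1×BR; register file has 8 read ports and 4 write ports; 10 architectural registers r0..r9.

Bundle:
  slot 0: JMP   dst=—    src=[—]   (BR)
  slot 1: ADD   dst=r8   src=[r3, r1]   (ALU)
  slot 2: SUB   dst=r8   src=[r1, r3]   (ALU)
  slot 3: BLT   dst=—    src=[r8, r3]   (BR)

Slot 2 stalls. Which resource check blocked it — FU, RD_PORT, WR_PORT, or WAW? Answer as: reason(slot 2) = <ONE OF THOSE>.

reason(slot 2) = WAW

(0) want 1×BR +0rd +0wr — yes → AL3|MU2|ME2|BR0|rd8|wr4
(1) want 1×ALU +2rd +1wr — yes → AL2|MU2|ME2|BR0|rd6|wr3
(2) want 1×ALU +2rd +1wr — WAW → AL2|MU2|ME2|BR0|rd6|wr3
(3) want 1×BR +2rd +0wr — FU → AL2|MU2|ME2|BR0|rd6|wr3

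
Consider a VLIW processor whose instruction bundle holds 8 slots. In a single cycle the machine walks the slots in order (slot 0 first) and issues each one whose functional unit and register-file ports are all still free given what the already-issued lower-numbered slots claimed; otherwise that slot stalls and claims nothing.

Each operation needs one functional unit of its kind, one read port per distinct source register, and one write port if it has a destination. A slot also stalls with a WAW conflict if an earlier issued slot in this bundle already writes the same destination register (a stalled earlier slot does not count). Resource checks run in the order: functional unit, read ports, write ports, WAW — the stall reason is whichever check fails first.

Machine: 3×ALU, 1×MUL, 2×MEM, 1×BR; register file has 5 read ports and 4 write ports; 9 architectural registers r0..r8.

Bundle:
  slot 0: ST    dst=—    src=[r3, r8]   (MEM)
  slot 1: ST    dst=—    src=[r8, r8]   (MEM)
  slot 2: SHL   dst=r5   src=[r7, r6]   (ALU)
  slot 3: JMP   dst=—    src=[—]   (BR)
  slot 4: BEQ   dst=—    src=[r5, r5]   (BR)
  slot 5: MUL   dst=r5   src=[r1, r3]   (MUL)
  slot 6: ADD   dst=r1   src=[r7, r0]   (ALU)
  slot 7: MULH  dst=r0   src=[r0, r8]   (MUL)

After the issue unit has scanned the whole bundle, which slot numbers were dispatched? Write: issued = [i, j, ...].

issued = [0, 1, 2, 3]

  0. MEM ⇒ go  {3A/1Mu/1Ld/1B | 3r 4w}
  1. MEM ⇒ go  {3A/1Mu/0Ld/1B | 2r 4w}
  2. ALU→r5 ⇒ go  {2A/1Mu/0Ld/1B | 0r 3w}
  3. BR ⇒ go  {2A/1Mu/0Ld/0B | 0r 3w}
  4. BR ⇒ no(FU)  {2A/1Mu/0Ld/0B | 0r 3w}
  5. MUL→r5 ⇒ no(RD_PORT)  {2A/1Mu/0Ld/0B | 0r 3w}
  6. ALU→r1 ⇒ no(RD_PORT)  {2A/1Mu/0Ld/0B | 0r 3w}
  7. MUL→r0 ⇒ no(RD_PORT)  {2A/1Mu/0Ld/0B | 0r 3w}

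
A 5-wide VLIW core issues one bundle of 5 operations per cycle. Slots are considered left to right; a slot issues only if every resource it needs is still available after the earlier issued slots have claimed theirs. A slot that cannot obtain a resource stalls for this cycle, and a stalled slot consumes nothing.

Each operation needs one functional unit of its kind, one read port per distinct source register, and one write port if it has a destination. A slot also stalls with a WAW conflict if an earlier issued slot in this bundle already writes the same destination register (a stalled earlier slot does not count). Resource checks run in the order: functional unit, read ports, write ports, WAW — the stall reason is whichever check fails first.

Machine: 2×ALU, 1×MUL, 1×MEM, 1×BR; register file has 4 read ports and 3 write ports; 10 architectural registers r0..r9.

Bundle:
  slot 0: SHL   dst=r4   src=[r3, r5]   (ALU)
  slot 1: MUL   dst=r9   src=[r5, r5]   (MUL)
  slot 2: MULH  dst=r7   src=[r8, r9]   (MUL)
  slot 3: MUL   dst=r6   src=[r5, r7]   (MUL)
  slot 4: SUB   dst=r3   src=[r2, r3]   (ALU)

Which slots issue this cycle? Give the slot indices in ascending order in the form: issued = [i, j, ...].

  0. ALU→r4 ⇒ go  {1A/1Mu/1Ld/1B | 2r 2w}
  1. MUL→r9 ⇒ go  {1A/0Mu/1Ld/1B | 1r 1w}
  2. MUL→r7 ⇒ no(FU)  {1A/0Mu/1Ld/1B | 1r 1w}
  3. MUL→r6 ⇒ no(FU)  {1A/0Mu/1Ld/1B | 1r 1w}
  4. ALU→r3 ⇒ no(RD_PORT)  {1A/0Mu/1Ld/1B | 1r 1w}

issued = [0, 1]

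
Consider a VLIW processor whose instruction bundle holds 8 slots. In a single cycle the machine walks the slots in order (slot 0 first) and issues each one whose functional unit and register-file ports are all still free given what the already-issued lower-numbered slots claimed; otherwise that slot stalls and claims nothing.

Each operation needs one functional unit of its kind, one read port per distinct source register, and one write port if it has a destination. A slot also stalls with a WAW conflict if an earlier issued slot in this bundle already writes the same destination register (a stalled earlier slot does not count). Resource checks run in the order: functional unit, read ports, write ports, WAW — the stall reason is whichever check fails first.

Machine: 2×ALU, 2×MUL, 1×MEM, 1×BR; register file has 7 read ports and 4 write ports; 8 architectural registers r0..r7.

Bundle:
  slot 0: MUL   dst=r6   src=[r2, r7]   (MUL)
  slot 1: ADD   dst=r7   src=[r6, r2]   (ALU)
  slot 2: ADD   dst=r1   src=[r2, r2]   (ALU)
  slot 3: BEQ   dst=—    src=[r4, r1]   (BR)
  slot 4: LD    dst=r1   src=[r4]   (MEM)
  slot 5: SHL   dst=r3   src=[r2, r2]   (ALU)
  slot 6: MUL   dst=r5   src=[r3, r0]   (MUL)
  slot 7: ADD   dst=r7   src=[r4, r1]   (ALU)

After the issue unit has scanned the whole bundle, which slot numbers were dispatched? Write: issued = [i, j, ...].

slot 0 (MUL): ISSUE — free A2,Mu1,Ld1,B1 rp5 wp3
slot 1 (ALU): ISSUE — free A1,Mu1,Ld1,B1 rp3 wp2
slot 2 (ALU): ISSUE — free A0,Mu1,Ld1,B1 rp2 wp1
slot 3 (BR): ISSUE — free A0,Mu1,Ld1,B0 rp0 wp1
slot 4 (MEM): stall RD_PORT — free A0,Mu1,Ld1,B0 rp0 wp1
slot 5 (ALU): stall FU — free A0,Mu1,Ld1,B0 rp0 wp1
slot 6 (MUL): stall RD_PORT — free A0,Mu1,Ld1,B0 rp0 wp1
slot 7 (ALU): stall FU — free A0,Mu1,Ld1,B0 rp0 wp1

issued = [0, 1, 2, 3]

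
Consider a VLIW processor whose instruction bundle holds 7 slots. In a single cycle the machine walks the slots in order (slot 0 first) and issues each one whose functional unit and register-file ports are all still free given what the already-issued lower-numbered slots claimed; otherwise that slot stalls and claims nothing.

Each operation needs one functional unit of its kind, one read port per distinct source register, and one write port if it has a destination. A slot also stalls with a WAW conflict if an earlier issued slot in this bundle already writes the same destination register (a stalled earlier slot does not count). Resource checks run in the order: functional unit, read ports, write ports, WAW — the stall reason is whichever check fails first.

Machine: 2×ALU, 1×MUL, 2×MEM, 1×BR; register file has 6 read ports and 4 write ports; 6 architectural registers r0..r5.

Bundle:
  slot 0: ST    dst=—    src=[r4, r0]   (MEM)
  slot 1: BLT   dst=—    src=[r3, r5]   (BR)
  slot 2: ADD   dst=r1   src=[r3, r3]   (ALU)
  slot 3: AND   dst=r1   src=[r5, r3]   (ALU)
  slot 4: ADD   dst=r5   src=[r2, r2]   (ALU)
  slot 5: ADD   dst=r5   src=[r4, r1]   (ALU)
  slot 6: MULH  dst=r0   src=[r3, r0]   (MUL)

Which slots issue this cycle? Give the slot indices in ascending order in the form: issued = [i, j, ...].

issued = [0, 1, 2, 4]

[0] MEM needs rd=2 wr=0: ok; after: ALU=2 MUL=1 MEM=1 BR=1, R=4, W=4
[1] BR needs rd=2 wr=0: ok; after: ALU=2 MUL=1 MEM=1 BR=0, R=2, W=4
[2] ALU needs rd=1 wr=1: ok; after: ALU=1 MUL=1 MEM=1 BR=0, R=1, W=3
[3] ALU needs rd=2 wr=1: RD_PORT; after: ALU=1 MUL=1 MEM=1 BR=0, R=1, W=3
[4] ALU needs rd=1 wr=1: ok; after: ALU=0 MUL=1 MEM=1 BR=0, R=0, W=2
[5] ALU needs rd=2 wr=1: FU; after: ALU=0 MUL=1 MEM=1 BR=0, R=0, W=2
[6] MUL needs rd=2 wr=1: RD_PORT; after: ALU=0 MUL=1 MEM=1 BR=0, R=0, W=2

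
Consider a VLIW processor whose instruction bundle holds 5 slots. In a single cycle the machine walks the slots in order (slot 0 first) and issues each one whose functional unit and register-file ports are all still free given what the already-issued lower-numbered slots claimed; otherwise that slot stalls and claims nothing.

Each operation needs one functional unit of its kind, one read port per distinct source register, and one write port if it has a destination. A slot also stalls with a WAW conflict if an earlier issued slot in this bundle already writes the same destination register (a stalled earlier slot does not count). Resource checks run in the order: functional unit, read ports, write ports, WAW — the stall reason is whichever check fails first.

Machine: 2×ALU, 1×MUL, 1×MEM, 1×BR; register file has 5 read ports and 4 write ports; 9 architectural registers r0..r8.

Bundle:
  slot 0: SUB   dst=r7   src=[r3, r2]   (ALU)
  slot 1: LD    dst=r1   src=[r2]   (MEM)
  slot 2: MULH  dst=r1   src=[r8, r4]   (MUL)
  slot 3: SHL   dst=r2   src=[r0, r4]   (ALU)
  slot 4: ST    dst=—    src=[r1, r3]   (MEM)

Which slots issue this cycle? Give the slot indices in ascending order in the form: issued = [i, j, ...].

issued = [0, 1, 3]

(0) want 1×ALU +2rd +1wr — yes → AL1|MU1|ME1|BR1|rd3|wr3
(1) want 1×MEM +1rd +1wr — yes → AL1|MU1|ME0|BR1|rd2|wr2
(2) want 1×MUL +2rd +1wr — WAW → AL1|MU1|ME0|BR1|rd2|wr2
(3) want 1×ALU +2rd +1wr — yes → AL0|MU1|ME0|BR1|rd0|wr1
(4) want 1×MEM +2rd +0wr — FU → AL0|MU1|ME0|BR1|rd0|wr1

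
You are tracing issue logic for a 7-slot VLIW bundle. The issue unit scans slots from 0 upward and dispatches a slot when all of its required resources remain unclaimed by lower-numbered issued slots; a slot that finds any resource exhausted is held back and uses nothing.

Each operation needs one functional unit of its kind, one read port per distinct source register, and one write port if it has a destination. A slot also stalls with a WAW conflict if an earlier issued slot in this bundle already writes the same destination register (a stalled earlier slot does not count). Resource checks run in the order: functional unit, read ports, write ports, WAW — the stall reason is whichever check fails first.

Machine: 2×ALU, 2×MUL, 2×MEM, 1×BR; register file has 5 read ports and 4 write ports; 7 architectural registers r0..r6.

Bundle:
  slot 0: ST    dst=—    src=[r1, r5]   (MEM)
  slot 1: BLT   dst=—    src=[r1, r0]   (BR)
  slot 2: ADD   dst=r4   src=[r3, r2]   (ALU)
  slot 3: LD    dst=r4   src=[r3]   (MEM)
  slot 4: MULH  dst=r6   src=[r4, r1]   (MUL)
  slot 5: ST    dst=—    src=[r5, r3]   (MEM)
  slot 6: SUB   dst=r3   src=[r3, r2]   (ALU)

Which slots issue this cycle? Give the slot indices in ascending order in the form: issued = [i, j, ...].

(0) want 1×MEM +2rd +0wr — yes → AL2|MU2|ME1|BR1|rd3|wr4
(1) want 1×BR +2rd +0wr — yes → AL2|MU2|ME1|BR0|rd1|wr4
(2) want 1×ALU +2rd +1wr — RD_PORT → AL2|MU2|ME1|BR0|rd1|wr4
(3) want 1×MEM +1rd +1wr — yes → AL2|MU2|ME0|BR0|rd0|wr3
(4) want 1×MUL +2rd +1wr — RD_PORT → AL2|MU2|ME0|BR0|rd0|wr3
(5) want 1×MEM +2rd +0wr — FU → AL2|MU2|ME0|BR0|rd0|wr3
(6) want 1×ALU +2rd +1wr — RD_PORT → AL2|MU2|ME0|BR0|rd0|wr3

issued = [0, 1, 3]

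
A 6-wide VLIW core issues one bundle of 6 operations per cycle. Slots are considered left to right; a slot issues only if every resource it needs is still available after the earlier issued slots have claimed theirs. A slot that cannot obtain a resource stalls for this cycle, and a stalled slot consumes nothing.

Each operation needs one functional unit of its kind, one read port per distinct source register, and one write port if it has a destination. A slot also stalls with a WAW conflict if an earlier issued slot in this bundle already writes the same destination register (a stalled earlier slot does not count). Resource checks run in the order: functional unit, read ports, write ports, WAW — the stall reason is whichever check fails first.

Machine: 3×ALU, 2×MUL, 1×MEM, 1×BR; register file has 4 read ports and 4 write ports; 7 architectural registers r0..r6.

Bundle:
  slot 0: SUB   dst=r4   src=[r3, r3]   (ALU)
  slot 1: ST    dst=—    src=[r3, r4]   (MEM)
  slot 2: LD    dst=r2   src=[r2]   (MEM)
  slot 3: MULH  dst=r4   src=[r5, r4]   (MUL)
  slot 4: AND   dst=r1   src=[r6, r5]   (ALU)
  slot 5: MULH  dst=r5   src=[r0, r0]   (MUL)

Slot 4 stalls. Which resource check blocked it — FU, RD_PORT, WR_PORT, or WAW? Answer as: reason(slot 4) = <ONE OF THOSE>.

  0. ALU→r4 ⇒ go  {2A/2Mu/1Ld/1B | 3r 3w}
  1. MEM ⇒ go  {2A/2Mu/0Ld/1B | 1r 3w}
  2. MEM→r2 ⇒ no(FU)  {2A/2Mu/0Ld/1B | 1r 3w}
  3. MUL→r4 ⇒ no(RD_PORT)  {2A/2Mu/0Ld/1B | 1r 3w}
  4. ALU→r1 ⇒ no(RD_PORT)  {2A/2Mu/0Ld/1B | 1r 3w}
  5. MUL→r5 ⇒ go  {2A/1Mu/0Ld/1B | 0r 2w}

reason(slot 4) = RD_PORT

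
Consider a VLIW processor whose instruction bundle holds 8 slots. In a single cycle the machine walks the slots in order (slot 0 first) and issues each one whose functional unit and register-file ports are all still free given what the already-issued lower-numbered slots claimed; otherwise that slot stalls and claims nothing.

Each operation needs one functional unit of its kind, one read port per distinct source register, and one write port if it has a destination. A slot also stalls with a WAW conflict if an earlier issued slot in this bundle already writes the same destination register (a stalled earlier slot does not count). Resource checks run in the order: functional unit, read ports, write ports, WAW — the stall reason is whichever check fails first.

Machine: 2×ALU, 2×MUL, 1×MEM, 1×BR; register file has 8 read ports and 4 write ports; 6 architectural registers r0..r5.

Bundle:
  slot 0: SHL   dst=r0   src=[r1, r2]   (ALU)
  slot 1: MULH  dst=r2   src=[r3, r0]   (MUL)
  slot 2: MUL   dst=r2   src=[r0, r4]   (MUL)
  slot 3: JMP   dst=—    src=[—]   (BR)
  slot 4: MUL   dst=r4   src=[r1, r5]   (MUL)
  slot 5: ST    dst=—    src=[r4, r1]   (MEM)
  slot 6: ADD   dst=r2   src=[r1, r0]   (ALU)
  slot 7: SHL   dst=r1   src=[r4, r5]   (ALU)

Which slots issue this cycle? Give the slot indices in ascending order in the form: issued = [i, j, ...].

issued = [0, 1, 3, 4, 5]

  0. ALU→r0 ⇒ go  {1A/2Mu/1Ld/1B | 6r 3w}
  1. MUL→r2 ⇒ go  {1A/1Mu/1Ld/1B | 4r 2w}
  2. MUL→r2 ⇒ no(WAW)  {1A/1Mu/1Ld/1B | 4r 2w}
  3. BR ⇒ go  {1A/1Mu/1Ld/0B | 4r 2w}
  4. MUL→r4 ⇒ go  {1A/0Mu/1Ld/0B | 2r 1w}
  5. MEM ⇒ go  {1A/0Mu/0Ld/0B | 0r 1w}
  6. ALU→r2 ⇒ no(RD_PORT)  {1A/0Mu/0Ld/0B | 0r 1w}
  7. ALU→r1 ⇒ no(RD_PORT)  {1A/0Mu/0Ld/0B | 0r 1w}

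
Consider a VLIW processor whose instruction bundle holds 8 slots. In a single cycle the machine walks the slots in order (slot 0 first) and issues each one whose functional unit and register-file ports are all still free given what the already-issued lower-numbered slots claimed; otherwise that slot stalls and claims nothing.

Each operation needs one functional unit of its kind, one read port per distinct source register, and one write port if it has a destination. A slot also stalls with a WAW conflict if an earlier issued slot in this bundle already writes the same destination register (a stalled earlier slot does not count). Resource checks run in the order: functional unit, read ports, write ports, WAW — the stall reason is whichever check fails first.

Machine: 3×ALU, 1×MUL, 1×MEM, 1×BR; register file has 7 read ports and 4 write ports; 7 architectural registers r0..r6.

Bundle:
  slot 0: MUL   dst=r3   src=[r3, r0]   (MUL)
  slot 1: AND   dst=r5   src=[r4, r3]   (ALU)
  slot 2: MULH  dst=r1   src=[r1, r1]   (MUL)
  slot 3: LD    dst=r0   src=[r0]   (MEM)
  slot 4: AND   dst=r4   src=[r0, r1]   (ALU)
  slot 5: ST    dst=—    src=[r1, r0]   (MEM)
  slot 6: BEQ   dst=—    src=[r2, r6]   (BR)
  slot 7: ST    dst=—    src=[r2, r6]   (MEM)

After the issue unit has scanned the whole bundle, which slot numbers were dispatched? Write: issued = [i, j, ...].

  0. MUL→r3 ⇒ go  {3A/0Mu/1Ld/1B | 5r 3w}
  1. ALU→r5 ⇒ go  {2A/0Mu/1Ld/1B | 3r 2w}
  2. MUL→r1 ⇒ no(FU)  {2A/0Mu/1Ld/1B | 3r 2w}
  3. MEM→r0 ⇒ go  {2A/0Mu/0Ld/1B | 2r 1w}
  4. ALU→r4 ⇒ go  {1A/0Mu/0Ld/1B | 0r 0w}
  5. MEM ⇒ no(FU)  {1A/0Mu/0Ld/1B | 0r 0w}
  6. BR ⇒ no(RD_PORT)  {1A/0Mu/0Ld/1B | 0r 0w}
  7. MEM ⇒ no(FU)  {1A/0Mu/0Ld/1B | 0r 0w}

issued = [0, 1, 3, 4]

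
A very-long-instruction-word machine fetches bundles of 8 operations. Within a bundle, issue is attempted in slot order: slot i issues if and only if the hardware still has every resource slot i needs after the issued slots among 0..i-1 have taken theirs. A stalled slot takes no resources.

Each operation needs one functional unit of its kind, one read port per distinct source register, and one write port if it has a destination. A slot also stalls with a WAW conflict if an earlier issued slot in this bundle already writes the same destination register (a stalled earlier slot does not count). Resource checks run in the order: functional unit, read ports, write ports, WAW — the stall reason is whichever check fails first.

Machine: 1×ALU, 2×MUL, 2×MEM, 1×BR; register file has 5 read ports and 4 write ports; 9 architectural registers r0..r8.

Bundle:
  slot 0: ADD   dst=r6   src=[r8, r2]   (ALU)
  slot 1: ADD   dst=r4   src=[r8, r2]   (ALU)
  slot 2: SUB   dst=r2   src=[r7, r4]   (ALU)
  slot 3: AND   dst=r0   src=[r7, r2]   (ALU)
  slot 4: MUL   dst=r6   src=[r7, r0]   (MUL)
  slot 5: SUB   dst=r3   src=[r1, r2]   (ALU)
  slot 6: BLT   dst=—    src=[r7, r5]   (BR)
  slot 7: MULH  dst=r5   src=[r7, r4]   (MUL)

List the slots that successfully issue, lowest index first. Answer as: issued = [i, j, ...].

  0. ALU→r6 ⇒ go  {0A/2Mu/2Ld/1B | 3r 3w}
  1. ALU→r4 ⇒ no(FU)  {0A/2Mu/2Ld/1B | 3r 3w}
  2. ALU→r2 ⇒ no(FU)  {0A/2Mu/2Ld/1B | 3r 3w}
  3. ALU→r0 ⇒ no(FU)  {0A/2Mu/2Ld/1B | 3r 3w}
  4. MUL→r6 ⇒ no(WAW)  {0A/2Mu/2Ld/1B | 3r 3w}
  5. ALU→r3 ⇒ no(FU)  {0A/2Mu/2Ld/1B | 3r 3w}
  6. BR ⇒ go  {0A/2Mu/2Ld/0B | 1r 3w}
  7. MUL→r5 ⇒ no(RD_PORT)  {0A/2Mu/2Ld/0B | 1r 3w}

issued = [0, 6]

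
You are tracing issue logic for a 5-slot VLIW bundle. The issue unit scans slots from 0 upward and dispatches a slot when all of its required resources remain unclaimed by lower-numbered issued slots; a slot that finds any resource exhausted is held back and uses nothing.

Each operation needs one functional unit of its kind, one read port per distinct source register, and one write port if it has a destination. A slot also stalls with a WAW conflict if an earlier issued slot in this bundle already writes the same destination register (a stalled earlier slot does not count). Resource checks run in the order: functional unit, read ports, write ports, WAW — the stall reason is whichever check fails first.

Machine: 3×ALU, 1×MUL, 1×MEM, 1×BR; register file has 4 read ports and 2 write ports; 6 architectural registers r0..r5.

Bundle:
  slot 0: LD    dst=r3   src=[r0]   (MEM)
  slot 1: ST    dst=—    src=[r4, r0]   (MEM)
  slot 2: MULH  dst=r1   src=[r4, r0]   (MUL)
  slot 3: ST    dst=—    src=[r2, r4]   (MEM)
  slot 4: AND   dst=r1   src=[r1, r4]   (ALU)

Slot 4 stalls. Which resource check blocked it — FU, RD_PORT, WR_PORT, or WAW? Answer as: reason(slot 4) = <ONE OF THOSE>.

reason(slot 4) = RD_PORT

slot 0 (MEM): ISSUE — free A3,Mu1,Ld0,B1 rp3 wp1
slot 1 (MEM): stall FU — free A3,Mu1,Ld0,B1 rp3 wp1
slot 2 (MUL): ISSUE — free A3,Mu0,Ld0,B1 rp1 wp0
slot 3 (MEM): stall FU — free A3,Mu0,Ld0,B1 rp1 wp0
slot 4 (ALU): stall RD_PORT — free A3,Mu0,Ld0,B1 rp1 wp0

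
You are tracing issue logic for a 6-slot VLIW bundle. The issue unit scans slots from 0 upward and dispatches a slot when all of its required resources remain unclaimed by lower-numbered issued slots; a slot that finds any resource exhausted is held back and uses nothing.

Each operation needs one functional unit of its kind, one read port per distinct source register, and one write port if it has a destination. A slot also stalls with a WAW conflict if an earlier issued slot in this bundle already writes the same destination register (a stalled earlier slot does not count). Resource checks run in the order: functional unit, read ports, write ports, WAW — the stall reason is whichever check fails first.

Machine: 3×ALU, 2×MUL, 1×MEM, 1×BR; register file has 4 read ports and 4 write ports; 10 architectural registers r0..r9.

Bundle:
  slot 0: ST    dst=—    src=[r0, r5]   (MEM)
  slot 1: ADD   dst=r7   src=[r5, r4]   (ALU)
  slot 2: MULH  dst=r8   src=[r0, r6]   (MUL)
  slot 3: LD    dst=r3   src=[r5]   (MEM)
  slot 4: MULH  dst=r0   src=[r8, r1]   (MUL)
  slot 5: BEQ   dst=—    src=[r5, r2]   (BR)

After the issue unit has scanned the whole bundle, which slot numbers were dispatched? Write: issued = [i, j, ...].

issued = [0, 1]

[0] MEM needs rd=2 wr=0: ok; after: ALU=3 MUL=2 MEM=0 BR=1, R=2, W=4
[1] ALU needs rd=2 wr=1: ok; after: ALU=2 MUL=2 MEM=0 BR=1, R=0, W=3
[2] MUL needs rd=2 wr=1: RD_PORT; after: ALU=2 MUL=2 MEM=0 BR=1, R=0, W=3
[3] MEM needs rd=1 wr=1: FU; after: ALU=2 MUL=2 MEM=0 BR=1, R=0, W=3
[4] MUL needs rd=2 wr=1: RD_PORT; after: ALU=2 MUL=2 MEM=0 BR=1, R=0, W=3
[5] BR needs rd=2 wr=0: RD_PORT; after: ALU=2 MUL=2 MEM=0 BR=1, R=0, W=3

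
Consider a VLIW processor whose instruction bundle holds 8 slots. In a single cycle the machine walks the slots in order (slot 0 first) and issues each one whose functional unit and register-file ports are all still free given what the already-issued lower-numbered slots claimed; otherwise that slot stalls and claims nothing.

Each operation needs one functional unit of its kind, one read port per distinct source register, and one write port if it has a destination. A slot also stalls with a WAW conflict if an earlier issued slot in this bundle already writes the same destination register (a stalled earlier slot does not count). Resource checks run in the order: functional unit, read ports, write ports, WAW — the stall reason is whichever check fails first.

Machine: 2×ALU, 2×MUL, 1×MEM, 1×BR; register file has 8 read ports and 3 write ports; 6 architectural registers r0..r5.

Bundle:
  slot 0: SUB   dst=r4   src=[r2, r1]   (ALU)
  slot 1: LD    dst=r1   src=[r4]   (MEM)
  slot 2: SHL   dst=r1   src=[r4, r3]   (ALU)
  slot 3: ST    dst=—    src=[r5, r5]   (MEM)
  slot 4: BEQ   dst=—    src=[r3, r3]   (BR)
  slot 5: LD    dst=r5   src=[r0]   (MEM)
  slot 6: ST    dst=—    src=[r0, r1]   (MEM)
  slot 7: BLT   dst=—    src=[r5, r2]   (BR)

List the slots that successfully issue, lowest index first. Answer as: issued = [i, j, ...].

slot 0 (ALU): ISSUE — free A1,Mu2,Ld1,B1 rp6 wp2
slot 1 (MEM): ISSUE — free A1,Mu2,Ld0,B1 rp5 wp1
slot 2 (ALU): stall WAW — free A1,Mu2,Ld0,B1 rp5 wp1
slot 3 (MEM): stall FU — free A1,Mu2,Ld0,B1 rp5 wp1
slot 4 (BR): ISSUE — free A1,Mu2,Ld0,B0 rp4 wp1
slot 5 (MEM): stall FU — free A1,Mu2,Ld0,B0 rp4 wp1
slot 6 (MEM): stall FU — free A1,Mu2,Ld0,B0 rp4 wp1
slot 7 (BR): stall FU — free A1,Mu2,Ld0,B0 rp4 wp1

issued = [0, 1, 4]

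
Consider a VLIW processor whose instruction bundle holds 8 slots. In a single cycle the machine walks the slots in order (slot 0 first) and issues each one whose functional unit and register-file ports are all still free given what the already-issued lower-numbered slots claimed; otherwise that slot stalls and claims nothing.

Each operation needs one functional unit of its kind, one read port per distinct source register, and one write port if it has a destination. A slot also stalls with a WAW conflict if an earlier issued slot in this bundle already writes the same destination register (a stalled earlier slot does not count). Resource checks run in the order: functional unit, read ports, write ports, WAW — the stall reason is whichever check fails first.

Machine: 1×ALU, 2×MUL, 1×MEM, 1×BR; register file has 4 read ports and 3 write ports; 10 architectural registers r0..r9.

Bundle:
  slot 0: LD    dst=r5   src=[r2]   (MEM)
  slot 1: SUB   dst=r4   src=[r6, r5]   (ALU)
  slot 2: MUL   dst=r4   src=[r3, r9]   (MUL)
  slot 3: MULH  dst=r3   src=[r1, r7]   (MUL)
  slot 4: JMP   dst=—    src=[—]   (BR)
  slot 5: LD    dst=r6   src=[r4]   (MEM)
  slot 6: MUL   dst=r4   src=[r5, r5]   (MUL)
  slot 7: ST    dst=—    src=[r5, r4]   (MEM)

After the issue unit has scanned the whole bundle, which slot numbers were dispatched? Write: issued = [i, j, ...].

issued = [0, 1, 4]

#0 MEM src=r2 dispatched  <A:1 Mu:2 Ld:0 B:1 rd:3 wr:2>
#1 ALU src=r6,r5 dispatched  <A:0 Mu:2 Ld:0 B:1 rd:1 wr:1>
#2 MUL src=r3,r9 held:RD_PORT  <A:0 Mu:2 Ld:0 B:1 rd:1 wr:1>
#3 MUL src=r1,r7 held:RD_PORT  <A:0 Mu:2 Ld:0 B:1 rd:1 wr:1>
#4 BR src=- dispatched  <A:0 Mu:2 Ld:0 B:0 rd:1 wr:1>
#5 MEM src=r4 held:FU  <A:0 Mu:2 Ld:0 B:0 rd:1 wr:1>
#6 MUL src=r5,r5 held:WAW  <A:0 Mu:2 Ld:0 B:0 rd:1 wr:1>
#7 MEM src=r5,r4 held:FU  <A:0 Mu:2 Ld:0 B:0 rd:1 wr:1>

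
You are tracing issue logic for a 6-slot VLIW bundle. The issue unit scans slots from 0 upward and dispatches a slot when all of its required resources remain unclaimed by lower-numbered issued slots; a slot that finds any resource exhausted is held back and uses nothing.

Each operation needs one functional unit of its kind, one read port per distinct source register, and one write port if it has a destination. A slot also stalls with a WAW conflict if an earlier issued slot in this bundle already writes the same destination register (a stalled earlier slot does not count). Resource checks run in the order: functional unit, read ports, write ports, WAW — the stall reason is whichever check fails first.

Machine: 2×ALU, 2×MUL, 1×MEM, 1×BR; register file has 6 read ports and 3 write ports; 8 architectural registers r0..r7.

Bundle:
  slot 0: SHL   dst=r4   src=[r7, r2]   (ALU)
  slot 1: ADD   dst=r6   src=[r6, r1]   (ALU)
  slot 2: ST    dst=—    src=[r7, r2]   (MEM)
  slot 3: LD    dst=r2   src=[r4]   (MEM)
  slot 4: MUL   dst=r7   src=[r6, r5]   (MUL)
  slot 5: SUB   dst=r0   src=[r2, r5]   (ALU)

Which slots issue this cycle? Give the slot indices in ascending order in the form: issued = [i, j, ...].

issued = [0, 1, 2]

slot 0 (ALU): ISSUE — free A1,Mu2,Ld1,B1 rp4 wp2
slot 1 (ALU): ISSUE — free A0,Mu2,Ld1,B1 rp2 wp1
slot 2 (MEM): ISSUE — free A0,Mu2,Ld0,B1 rp0 wp1
slot 3 (MEM): stall FU — free A0,Mu2,Ld0,B1 rp0 wp1
slot 4 (MUL): stall RD_PORT — free A0,Mu2,Ld0,B1 rp0 wp1
slot 5 (ALU): stall FU — free A0,Mu2,Ld0,B1 rp0 wp1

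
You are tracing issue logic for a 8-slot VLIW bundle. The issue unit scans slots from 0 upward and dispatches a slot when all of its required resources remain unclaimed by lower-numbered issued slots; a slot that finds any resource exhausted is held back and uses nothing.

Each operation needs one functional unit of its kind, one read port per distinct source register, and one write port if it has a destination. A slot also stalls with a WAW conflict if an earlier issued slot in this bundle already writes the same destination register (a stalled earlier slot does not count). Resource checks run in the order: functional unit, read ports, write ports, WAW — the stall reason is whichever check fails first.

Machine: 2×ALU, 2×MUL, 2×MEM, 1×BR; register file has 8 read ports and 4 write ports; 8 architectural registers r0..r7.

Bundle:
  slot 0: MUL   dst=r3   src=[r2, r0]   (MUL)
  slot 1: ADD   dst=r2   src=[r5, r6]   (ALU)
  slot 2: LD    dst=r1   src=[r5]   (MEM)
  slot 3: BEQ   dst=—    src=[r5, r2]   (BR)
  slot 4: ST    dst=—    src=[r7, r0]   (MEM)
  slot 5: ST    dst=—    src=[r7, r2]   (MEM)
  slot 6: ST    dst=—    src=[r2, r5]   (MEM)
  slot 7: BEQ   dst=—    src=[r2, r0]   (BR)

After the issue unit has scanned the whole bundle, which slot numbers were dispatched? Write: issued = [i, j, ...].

#0 MUL src=r2,r0 dispatched  <A:2 Mu:1 Ld:2 B:1 rd:6 wr:3>
#1 ALU src=r5,r6 dispatched  <A:1 Mu:1 Ld:2 B:1 rd:4 wr:2>
#2 MEM src=r5 dispatched  <A:1 Mu:1 Ld:1 B:1 rd:3 wr:1>
#3 BR src=r5,r2 dispatched  <A:1 Mu:1 Ld:1 B:0 rd:1 wr:1>
#4 MEM src=r7,r0 held:RD_PORT  <A:1 Mu:1 Ld:1 B:0 rd:1 wr:1>
#5 MEM src=r7,r2 held:RD_PORT  <A:1 Mu:1 Ld:1 B:0 rd:1 wr:1>
#6 MEM src=r2,r5 held:RD_PORT  <A:1 Mu:1 Ld:1 B:0 rd:1 wr:1>
#7 BR src=r2,r0 held:FU  <A:1 Mu:1 Ld:1 B:0 rd:1 wr:1>

issued = [0, 1, 2, 3]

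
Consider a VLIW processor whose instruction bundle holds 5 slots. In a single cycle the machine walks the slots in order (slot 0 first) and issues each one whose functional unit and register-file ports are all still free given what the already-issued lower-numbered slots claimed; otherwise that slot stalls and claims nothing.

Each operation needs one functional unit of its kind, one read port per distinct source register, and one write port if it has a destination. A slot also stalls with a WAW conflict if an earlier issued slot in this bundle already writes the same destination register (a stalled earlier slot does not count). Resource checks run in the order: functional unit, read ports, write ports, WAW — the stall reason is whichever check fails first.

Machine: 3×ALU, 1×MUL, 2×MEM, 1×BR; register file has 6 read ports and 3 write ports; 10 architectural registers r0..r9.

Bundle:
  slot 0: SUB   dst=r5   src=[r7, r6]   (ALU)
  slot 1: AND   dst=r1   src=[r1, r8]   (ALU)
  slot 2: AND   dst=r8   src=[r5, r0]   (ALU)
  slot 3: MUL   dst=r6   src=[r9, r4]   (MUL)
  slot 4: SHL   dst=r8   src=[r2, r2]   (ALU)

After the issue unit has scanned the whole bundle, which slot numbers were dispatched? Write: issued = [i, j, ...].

  0. ALU→r5 ⇒ go  {2A/1Mu/2Ld/1B | 4r 2w}
  1. ALU→r1 ⇒ go  {1A/1Mu/2Ld/1B | 2r 1w}
  2. ALU→r8 ⇒ go  {0A/1Mu/2Ld/1B | 0r 0w}
  3. MUL→r6 ⇒ no(RD_PORT)  {0A/1Mu/2Ld/1B | 0r 0w}
  4. ALU→r8 ⇒ no(FU)  {0A/1Mu/2Ld/1B | 0r 0w}

issued = [0, 1, 2]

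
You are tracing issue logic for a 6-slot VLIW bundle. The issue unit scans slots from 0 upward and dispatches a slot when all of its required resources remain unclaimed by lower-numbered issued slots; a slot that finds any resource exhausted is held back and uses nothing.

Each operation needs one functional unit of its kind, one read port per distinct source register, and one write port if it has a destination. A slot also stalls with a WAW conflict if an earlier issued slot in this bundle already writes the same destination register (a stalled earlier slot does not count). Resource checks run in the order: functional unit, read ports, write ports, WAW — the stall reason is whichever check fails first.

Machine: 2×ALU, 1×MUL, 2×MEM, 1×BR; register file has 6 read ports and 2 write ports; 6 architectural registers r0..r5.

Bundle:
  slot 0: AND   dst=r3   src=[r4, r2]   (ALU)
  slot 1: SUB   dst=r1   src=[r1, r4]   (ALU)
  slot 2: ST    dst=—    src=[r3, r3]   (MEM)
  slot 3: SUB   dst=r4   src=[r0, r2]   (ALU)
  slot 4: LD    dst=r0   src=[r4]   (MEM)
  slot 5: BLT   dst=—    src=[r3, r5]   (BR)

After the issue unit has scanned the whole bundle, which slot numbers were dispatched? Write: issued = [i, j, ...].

issued = [0, 1, 2]

[0] ALU needs rd=2 wr=1: ok; after: ALU=1 MUL=1 MEM=2 BR=1, R=4, W=1
[1] ALU needs rd=2 wr=1: ok; after: ALU=0 MUL=1 MEM=2 BR=1, R=2, W=0
[2] MEM needs rd=1 wr=0: ok; after: ALU=0 MUL=1 MEM=1 BR=1, R=1, W=0
[3] ALU needs rd=2 wr=1: FU; after: ALU=0 MUL=1 MEM=1 BR=1, R=1, W=0
[4] MEM needs rd=1 wr=1: WR_PORT; after: ALU=0 MUL=1 MEM=1 BR=1, R=1, W=0
[5] BR needs rd=2 wr=0: RD_PORT; after: ALU=0 MUL=1 MEM=1 BR=1, R=1, W=0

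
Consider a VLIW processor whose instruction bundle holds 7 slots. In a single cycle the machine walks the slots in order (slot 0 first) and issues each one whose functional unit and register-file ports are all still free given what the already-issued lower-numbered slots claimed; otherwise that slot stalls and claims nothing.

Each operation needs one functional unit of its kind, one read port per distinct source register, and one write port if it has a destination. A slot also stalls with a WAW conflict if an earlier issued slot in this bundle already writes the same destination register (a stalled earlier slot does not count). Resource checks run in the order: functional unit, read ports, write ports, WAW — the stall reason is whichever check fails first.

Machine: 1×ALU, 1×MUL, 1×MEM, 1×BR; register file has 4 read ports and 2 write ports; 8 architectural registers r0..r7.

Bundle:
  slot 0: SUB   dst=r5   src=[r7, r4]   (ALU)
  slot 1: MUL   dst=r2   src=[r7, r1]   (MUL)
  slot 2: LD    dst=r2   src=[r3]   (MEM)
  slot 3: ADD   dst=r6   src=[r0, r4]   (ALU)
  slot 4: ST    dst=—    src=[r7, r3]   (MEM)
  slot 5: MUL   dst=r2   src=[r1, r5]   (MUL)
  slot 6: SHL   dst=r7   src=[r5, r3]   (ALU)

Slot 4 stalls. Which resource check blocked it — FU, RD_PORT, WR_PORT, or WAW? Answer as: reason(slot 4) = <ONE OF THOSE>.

reason(slot 4) = RD_PORT

slot 0 (ALU): ISSUE — free A0,Mu1,Ld1,B1 rp2 wp1
slot 1 (MUL): ISSUE — free A0,Mu0,Ld1,B1 rp0 wp0
slot 2 (MEM): stall RD_PORT — free A0,Mu0,Ld1,B1 rp0 wp0
slot 3 (ALU): stall FU — free A0,Mu0,Ld1,B1 rp0 wp0
slot 4 (MEM): stall RD_PORT — free A0,Mu0,Ld1,B1 rp0 wp0
slot 5 (MUL): stall FU — free A0,Mu0,Ld1,B1 rp0 wp0
slot 6 (ALU): stall FU — free A0,Mu0,Ld1,B1 rp0 wp0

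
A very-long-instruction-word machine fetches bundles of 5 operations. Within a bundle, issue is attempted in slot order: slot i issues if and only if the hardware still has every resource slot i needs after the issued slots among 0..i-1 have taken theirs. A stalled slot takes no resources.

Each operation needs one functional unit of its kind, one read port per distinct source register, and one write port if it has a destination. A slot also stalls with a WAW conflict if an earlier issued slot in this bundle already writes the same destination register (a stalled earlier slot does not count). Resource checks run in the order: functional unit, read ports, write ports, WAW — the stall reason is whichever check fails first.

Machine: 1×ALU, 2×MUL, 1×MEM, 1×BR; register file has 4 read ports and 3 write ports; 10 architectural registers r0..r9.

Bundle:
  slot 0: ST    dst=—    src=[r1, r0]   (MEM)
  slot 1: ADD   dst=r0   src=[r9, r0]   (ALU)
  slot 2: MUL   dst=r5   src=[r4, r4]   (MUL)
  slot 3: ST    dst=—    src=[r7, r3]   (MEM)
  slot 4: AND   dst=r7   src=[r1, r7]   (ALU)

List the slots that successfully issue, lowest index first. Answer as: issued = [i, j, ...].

issued = [0, 1]

[0] MEM needs rd=2 wr=0: ok; after: ALU=1 MUL=2 MEM=0 BR=1, R=2, W=3
[1] ALU needs rd=2 wr=1: ok; after: ALU=0 MUL=2 MEM=0 BR=1, R=0, W=2
[2] MUL needs rd=1 wr=1: RD_PORT; after: ALU=0 MUL=2 MEM=0 BR=1, R=0, W=2
[3] MEM needs rd=2 wr=0: FU; after: ALU=0 MUL=2 MEM=0 BR=1, R=0, W=2
[4] ALU needs rd=2 wr=1: FU; after: ALU=0 MUL=2 MEM=0 BR=1, R=0, W=2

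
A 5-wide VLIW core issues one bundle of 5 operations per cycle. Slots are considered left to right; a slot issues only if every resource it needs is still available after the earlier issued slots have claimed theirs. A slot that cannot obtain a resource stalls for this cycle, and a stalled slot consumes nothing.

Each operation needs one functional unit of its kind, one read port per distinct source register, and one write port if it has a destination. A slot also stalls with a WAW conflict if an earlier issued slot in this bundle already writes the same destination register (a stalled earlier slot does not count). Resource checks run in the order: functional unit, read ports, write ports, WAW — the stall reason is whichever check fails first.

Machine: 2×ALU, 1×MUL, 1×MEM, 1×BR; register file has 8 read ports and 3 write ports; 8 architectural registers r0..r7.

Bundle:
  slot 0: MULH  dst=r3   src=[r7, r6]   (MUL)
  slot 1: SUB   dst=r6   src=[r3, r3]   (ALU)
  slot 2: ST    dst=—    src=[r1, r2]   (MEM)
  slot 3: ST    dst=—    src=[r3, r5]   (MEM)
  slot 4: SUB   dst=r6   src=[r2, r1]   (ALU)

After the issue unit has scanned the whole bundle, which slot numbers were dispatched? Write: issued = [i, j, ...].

slot 0 (MUL): ISSUE — free A2,Mu0,Ld1,B1 rp6 wp2
slot 1 (ALU): ISSUE — free A1,Mu0,Ld1,B1 rp5 wp1
slot 2 (MEM): ISSUE — free A1,Mu0,Ld0,B1 rp3 wp1
slot 3 (MEM): stall FU — free A1,Mu0,Ld0,B1 rp3 wp1
slot 4 (ALU): stall WAW — free A1,Mu0,Ld0,B1 rp3 wp1

issued = [0, 1, 2]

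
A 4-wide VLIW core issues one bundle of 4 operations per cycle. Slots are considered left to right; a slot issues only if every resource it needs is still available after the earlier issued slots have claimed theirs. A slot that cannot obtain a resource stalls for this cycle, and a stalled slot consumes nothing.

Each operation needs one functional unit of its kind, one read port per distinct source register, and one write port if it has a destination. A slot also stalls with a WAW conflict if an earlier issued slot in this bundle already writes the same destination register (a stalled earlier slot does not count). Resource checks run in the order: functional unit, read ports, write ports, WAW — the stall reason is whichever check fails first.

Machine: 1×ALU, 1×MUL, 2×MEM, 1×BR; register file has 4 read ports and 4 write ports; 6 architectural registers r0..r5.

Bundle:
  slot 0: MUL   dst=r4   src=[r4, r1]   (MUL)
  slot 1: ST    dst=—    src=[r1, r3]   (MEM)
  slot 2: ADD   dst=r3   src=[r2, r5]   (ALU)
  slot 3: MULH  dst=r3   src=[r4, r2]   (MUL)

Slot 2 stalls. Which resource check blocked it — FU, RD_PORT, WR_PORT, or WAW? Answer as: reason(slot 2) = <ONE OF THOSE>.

  0. MUL→r4 ⇒ go  {1A/0Mu/2Ld/1B | 2r 3w}
  1. MEM ⇒ go  {1A/0Mu/1Ld/1B | 0r 3w}
  2. ALU→r3 ⇒ no(RD_PORT)  {1A/0Mu/1Ld/1B | 0r 3w}
  3. MUL→r3 ⇒ no(FU)  {1A/0Mu/1Ld/1B | 0r 3w}

reason(slot 2) = RD_PORT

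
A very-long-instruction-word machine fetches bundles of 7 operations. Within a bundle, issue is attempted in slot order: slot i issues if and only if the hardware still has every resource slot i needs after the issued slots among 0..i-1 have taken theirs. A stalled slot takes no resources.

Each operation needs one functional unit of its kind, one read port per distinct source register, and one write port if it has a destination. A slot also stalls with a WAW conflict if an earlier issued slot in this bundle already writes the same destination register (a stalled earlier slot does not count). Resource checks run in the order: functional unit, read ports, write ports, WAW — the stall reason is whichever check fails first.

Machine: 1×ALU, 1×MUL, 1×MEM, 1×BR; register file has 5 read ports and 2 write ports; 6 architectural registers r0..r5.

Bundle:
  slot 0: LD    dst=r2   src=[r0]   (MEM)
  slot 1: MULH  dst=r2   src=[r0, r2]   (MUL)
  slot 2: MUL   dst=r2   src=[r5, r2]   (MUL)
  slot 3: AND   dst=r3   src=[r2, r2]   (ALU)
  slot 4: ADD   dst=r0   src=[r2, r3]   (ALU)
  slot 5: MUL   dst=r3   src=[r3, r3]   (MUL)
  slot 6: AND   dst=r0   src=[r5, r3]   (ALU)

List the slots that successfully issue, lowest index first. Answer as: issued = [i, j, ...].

issued = [0, 3]

slot 0 (MEM): ISSUE — free A1,Mu1,Ld0,B1 rp4 wp1
slot 1 (MUL): stall WAW — free A1,Mu1,Ld0,B1 rp4 wp1
slot 2 (MUL): stall WAW — free A1,Mu1,Ld0,B1 rp4 wp1
slot 3 (ALU): ISSUE — free A0,Mu1,Ld0,B1 rp3 wp0
slot 4 (ALU): stall FU — free A0,Mu1,Ld0,B1 rp3 wp0
slot 5 (MUL): stall WR_PORT — free A0,Mu1,Ld0,B1 rp3 wp0
slot 6 (ALU): stall FU — free A0,Mu1,Ld0,B1 rp3 wp0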